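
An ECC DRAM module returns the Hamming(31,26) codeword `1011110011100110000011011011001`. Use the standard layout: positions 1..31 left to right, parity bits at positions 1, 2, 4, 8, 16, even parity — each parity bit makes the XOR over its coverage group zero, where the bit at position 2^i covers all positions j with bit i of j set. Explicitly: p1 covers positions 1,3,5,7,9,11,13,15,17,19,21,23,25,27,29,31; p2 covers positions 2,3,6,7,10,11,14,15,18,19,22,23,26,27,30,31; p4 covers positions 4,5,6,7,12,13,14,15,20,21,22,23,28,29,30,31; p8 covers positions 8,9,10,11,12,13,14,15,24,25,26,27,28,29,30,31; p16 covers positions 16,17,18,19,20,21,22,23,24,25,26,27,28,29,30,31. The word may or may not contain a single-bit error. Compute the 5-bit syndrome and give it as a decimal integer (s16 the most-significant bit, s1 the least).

s1: b1⊕b3⊕b5⊕b7⊕b9⊕b11⊕b13⊕b15⊕b17⊕b19⊕b21⊕b23⊕b25⊕b27⊕b29⊕b31 = 1⊕1⊕1⊕0⊕1⊕1⊕0⊕1⊕0⊕0⊕1⊕0⊕1⊕1⊕0⊕1 = 0
s2: b2⊕b3⊕b6⊕b7⊕b10⊕b11⊕b14⊕b15⊕b18⊕b19⊕b22⊕b23⊕b26⊕b27⊕b30⊕b31 = 0⊕1⊕1⊕0⊕1⊕1⊕1⊕1⊕0⊕0⊕1⊕0⊕0⊕1⊕0⊕1 = 1
s4: b4⊕b5⊕b6⊕b7⊕b12⊕b13⊕b14⊕b15⊕b20⊕b21⊕b22⊕b23⊕b28⊕b29⊕b30⊕b31 = 1⊕1⊕1⊕0⊕0⊕0⊕1⊕1⊕0⊕1⊕1⊕0⊕1⊕0⊕0⊕1 = 1
s8: b8⊕b9⊕b10⊕b11⊕b12⊕b13⊕b14⊕b15⊕b24⊕b25⊕b26⊕b27⊕b28⊕b29⊕b30⊕b31 = 0⊕1⊕1⊕1⊕0⊕0⊕1⊕1⊕1⊕1⊕0⊕1⊕1⊕0⊕0⊕1 = 0
s16: b16⊕b17⊕b18⊕b19⊕b20⊕b21⊕b22⊕b23⊕b24⊕b25⊕b26⊕b27⊕b28⊕b29⊕b30⊕b31 = 0⊕0⊕0⊕0⊕0⊕1⊕1⊕0⊕1⊕1⊕0⊕1⊕1⊕0⊕0⊕1 = 1
Syndrome (s16...s1) = 10110 → position 22.

22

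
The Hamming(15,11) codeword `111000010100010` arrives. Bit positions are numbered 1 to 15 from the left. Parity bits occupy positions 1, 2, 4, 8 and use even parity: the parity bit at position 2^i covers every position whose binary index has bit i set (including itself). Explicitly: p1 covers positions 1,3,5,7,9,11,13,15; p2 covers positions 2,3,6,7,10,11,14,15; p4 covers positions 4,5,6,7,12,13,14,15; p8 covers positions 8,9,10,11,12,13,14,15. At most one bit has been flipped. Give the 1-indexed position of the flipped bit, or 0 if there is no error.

s1: b1⊕b3⊕b5⊕b7⊕b9⊕b11⊕b13⊕b15 = 1⊕1⊕0⊕0⊕0⊕0⊕0⊕0 = 0
s2: b2⊕b3⊕b6⊕b7⊕b10⊕b11⊕b14⊕b15 = 1⊕1⊕0⊕0⊕1⊕0⊕1⊕0 = 0
s4: b4⊕b5⊕b6⊕b7⊕b12⊕b13⊕b14⊕b15 = 0⊕0⊕0⊕0⊕0⊕0⊕1⊕0 = 1
s8: b8⊕b9⊕b10⊕b11⊕b12⊕b13⊕b14⊕b15 = 1⊕0⊕1⊕0⊕0⊕0⊕1⊕0 = 1
Syndrome (s8...s1) = 1100 → position 12.

12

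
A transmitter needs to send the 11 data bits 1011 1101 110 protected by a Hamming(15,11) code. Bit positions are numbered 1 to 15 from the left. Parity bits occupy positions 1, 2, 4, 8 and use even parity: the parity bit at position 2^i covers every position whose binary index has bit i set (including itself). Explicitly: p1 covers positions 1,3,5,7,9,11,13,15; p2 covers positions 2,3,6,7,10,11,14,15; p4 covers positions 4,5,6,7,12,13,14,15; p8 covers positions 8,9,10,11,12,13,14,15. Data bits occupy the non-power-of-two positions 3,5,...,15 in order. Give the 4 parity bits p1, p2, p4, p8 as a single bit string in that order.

0111

Place data bits at non-power-of-two positions: b3=1, b5=0, b6=1, b7=1, b9=1, b10=1, b11=0, b12=1, b13=1, b14=1, b15=0.
p1 = XOR of data positions {3,5,7,9,11,13,15} = 1⊕0⊕1⊕1⊕0⊕1⊕0 = 0
p2 = XOR of data positions {3,6,7,10,11,14,15} = 1⊕1⊕1⊕1⊕0⊕1⊕0 = 1
p4 = XOR of data positions {5,6,7,12,13,14,15} = 0⊕1⊕1⊕1⊕1⊕1⊕0 = 1
p8 = XOR of data positions {9,10,11,12,13,14,15} = 1⊕1⊕0⊕1⊕1⊕1⊕0 = 1
Parity bits p1,p2,p4,p8 = 0111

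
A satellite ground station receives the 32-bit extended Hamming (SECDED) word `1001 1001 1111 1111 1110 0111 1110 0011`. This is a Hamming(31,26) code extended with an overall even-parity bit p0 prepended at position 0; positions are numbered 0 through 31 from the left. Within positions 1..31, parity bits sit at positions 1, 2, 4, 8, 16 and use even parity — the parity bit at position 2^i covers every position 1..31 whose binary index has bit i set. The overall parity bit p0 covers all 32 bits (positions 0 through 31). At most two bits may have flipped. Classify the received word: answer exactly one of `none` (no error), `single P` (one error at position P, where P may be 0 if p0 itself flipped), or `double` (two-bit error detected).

single 29

s1: b1⊕b3⊕b5⊕b7⊕b9⊕b11⊕b13⊕b15⊕b17⊕b19⊕b21⊕b23⊕b25⊕b27⊕b29⊕b31 = 0⊕1⊕0⊕1⊕1⊕1⊕1⊕1⊕1⊕0⊕1⊕1⊕1⊕0⊕0⊕1 = 1
s2: b2⊕b3⊕b6⊕b7⊕b10⊕b11⊕b14⊕b15⊕b18⊕b19⊕b22⊕b23⊕b26⊕b27⊕b30⊕b31 = 0⊕1⊕0⊕1⊕1⊕1⊕1⊕1⊕1⊕0⊕1⊕1⊕1⊕0⊕1⊕1 = 0
s4: b4⊕b5⊕b6⊕b7⊕b12⊕b13⊕b14⊕b15⊕b20⊕b21⊕b22⊕b23⊕b28⊕b29⊕b30⊕b31 = 1⊕0⊕0⊕1⊕1⊕1⊕1⊕1⊕0⊕1⊕1⊕1⊕0⊕0⊕1⊕1 = 1
s8: b8⊕b9⊕b10⊕b11⊕b12⊕b13⊕b14⊕b15⊕b24⊕b25⊕b26⊕b27⊕b28⊕b29⊕b30⊕b31 = 1⊕1⊕1⊕1⊕1⊕1⊕1⊕1⊕1⊕1⊕1⊕0⊕0⊕0⊕1⊕1 = 1
s16: b16⊕b17⊕b18⊕b19⊕b20⊕b21⊕b22⊕b23⊕b24⊕b25⊕b26⊕b27⊕b28⊕b29⊕b30⊕b31 = 1⊕1⊕1⊕0⊕0⊕1⊕1⊕1⊕1⊕1⊕1⊕0⊕0⊕0⊕1⊕1 = 1
Syndrome (s16...s1) = 11101 → position 29.
Overall parity (XOR of all 32 bits, including p0): 1⊕0⊕0⊕1⊕1⊕0⊕0⊕1⊕1⊕1⊕1⊕1⊕1⊕1⊕1⊕1⊕1⊕1⊕1⊕0⊕0⊕1⊕1⊕1⊕1⊕1⊕1⊕0⊕0⊕0⊕1⊕1 = 1
Overall=1, syndrome position=29 → single-bit error at position 29.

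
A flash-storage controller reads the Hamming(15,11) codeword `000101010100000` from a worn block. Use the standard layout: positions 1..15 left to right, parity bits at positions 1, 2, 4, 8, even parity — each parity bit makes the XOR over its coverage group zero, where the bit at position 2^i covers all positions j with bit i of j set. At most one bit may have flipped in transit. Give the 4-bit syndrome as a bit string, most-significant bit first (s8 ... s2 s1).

s1: b1⊕b3⊕b5⊕b7⊕b9⊕b11⊕b13⊕b15 = 0⊕0⊕0⊕0⊕0⊕0⊕0⊕0 = 0
s2: b2⊕b3⊕b6⊕b7⊕b10⊕b11⊕b14⊕b15 = 0⊕0⊕1⊕0⊕1⊕0⊕0⊕0 = 0
s4: b4⊕b5⊕b6⊕b7⊕b12⊕b13⊕b14⊕b15 = 1⊕0⊕1⊕0⊕0⊕0⊕0⊕0 = 0
s8: b8⊕b9⊕b10⊕b11⊕b12⊕b13⊕b14⊕b15 = 1⊕0⊕1⊕0⊕0⊕0⊕0⊕0 = 0
Syndrome (s8...s1) = 0000 → position 0 (no error).

0000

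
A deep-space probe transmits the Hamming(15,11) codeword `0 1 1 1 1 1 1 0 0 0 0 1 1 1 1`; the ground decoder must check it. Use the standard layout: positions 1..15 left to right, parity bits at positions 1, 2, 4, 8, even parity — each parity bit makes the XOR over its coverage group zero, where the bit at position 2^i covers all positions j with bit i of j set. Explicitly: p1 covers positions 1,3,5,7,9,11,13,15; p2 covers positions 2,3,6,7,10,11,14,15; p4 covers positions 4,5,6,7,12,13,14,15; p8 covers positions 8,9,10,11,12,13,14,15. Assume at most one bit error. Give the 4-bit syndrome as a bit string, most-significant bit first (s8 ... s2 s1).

s1: b1⊕b3⊕b5⊕b7⊕b9⊕b11⊕b13⊕b15 = 0⊕1⊕1⊕1⊕0⊕0⊕1⊕1 = 1
s2: b2⊕b3⊕b6⊕b7⊕b10⊕b11⊕b14⊕b15 = 1⊕1⊕1⊕1⊕0⊕0⊕1⊕1 = 0
s4: b4⊕b5⊕b6⊕b7⊕b12⊕b13⊕b14⊕b15 = 1⊕1⊕1⊕1⊕1⊕1⊕1⊕1 = 0
s8: b8⊕b9⊕b10⊕b11⊕b12⊕b13⊕b14⊕b15 = 0⊕0⊕0⊕0⊕1⊕1⊕1⊕1 = 0
Syndrome (s8...s1) = 0001 → position 1.

0001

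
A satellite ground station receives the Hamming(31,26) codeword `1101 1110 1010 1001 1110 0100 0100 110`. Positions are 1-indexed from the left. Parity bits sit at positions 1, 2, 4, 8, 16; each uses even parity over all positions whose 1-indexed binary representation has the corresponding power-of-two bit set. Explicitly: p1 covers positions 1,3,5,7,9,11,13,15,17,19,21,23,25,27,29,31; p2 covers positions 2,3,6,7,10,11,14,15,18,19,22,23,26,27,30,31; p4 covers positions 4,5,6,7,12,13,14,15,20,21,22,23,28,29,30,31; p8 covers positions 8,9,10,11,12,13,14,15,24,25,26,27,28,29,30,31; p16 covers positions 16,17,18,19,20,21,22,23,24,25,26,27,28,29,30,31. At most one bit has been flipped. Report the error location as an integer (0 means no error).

3

s1: b1⊕b3⊕b5⊕b7⊕b9⊕b11⊕b13⊕b15⊕b17⊕b19⊕b21⊕b23⊕b25⊕b27⊕b29⊕b31 = 1⊕0⊕1⊕1⊕1⊕1⊕1⊕0⊕1⊕1⊕0⊕0⊕0⊕0⊕1⊕0 = 1
s2: b2⊕b3⊕b6⊕b7⊕b10⊕b11⊕b14⊕b15⊕b18⊕b19⊕b22⊕b23⊕b26⊕b27⊕b30⊕b31 = 1⊕0⊕1⊕1⊕0⊕1⊕0⊕0⊕1⊕1⊕1⊕0⊕1⊕0⊕1⊕0 = 1
s4: b4⊕b5⊕b6⊕b7⊕b12⊕b13⊕b14⊕b15⊕b20⊕b21⊕b22⊕b23⊕b28⊕b29⊕b30⊕b31 = 1⊕1⊕1⊕1⊕0⊕1⊕0⊕0⊕0⊕0⊕1⊕0⊕0⊕1⊕1⊕0 = 0
s8: b8⊕b9⊕b10⊕b11⊕b12⊕b13⊕b14⊕b15⊕b24⊕b25⊕b26⊕b27⊕b28⊕b29⊕b30⊕b31 = 0⊕1⊕0⊕1⊕0⊕1⊕0⊕0⊕0⊕0⊕1⊕0⊕0⊕1⊕1⊕0 = 0
s16: b16⊕b17⊕b18⊕b19⊕b20⊕b21⊕b22⊕b23⊕b24⊕b25⊕b26⊕b27⊕b28⊕b29⊕b30⊕b31 = 1⊕1⊕1⊕1⊕0⊕0⊕1⊕0⊕0⊕0⊕1⊕0⊕0⊕1⊕1⊕0 = 0
Syndrome (s16...s1) = 00011 → position 3.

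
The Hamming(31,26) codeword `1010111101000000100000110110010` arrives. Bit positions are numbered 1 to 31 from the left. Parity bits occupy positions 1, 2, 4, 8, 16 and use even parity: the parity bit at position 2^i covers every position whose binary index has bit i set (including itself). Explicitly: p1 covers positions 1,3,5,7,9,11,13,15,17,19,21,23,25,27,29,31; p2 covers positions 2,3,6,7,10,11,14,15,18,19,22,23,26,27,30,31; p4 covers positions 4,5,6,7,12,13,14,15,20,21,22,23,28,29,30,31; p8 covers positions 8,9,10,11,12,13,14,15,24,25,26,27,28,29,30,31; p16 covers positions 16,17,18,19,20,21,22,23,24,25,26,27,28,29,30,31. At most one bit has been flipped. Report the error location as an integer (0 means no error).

5

s1: b1⊕b3⊕b5⊕b7⊕b9⊕b11⊕b13⊕b15⊕b17⊕b19⊕b21⊕b23⊕b25⊕b27⊕b29⊕b31 = 1⊕1⊕1⊕1⊕0⊕0⊕0⊕0⊕1⊕0⊕0⊕1⊕0⊕1⊕0⊕0 = 1
s2: b2⊕b3⊕b6⊕b7⊕b10⊕b11⊕b14⊕b15⊕b18⊕b19⊕b22⊕b23⊕b26⊕b27⊕b30⊕b31 = 0⊕1⊕1⊕1⊕1⊕0⊕0⊕0⊕0⊕0⊕0⊕1⊕1⊕1⊕1⊕0 = 0
s4: b4⊕b5⊕b6⊕b7⊕b12⊕b13⊕b14⊕b15⊕b20⊕b21⊕b22⊕b23⊕b28⊕b29⊕b30⊕b31 = 0⊕1⊕1⊕1⊕0⊕0⊕0⊕0⊕0⊕0⊕0⊕1⊕0⊕0⊕1⊕0 = 1
s8: b8⊕b9⊕b10⊕b11⊕b12⊕b13⊕b14⊕b15⊕b24⊕b25⊕b26⊕b27⊕b28⊕b29⊕b30⊕b31 = 1⊕0⊕1⊕0⊕0⊕0⊕0⊕0⊕1⊕0⊕1⊕1⊕0⊕0⊕1⊕0 = 0
s16: b16⊕b17⊕b18⊕b19⊕b20⊕b21⊕b22⊕b23⊕b24⊕b25⊕b26⊕b27⊕b28⊕b29⊕b30⊕b31 = 0⊕1⊕0⊕0⊕0⊕0⊕0⊕1⊕1⊕0⊕1⊕1⊕0⊕0⊕1⊕0 = 0
Syndrome (s16...s1) = 00101 → position 5.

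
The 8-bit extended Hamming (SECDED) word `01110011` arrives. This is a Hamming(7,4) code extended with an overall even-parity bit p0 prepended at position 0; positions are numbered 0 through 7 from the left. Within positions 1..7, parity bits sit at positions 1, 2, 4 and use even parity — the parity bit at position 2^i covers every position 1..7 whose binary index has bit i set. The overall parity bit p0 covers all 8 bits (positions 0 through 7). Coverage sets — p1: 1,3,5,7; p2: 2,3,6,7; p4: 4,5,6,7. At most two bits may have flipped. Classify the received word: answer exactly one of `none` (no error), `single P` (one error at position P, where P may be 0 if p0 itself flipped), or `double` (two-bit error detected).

s1: b1⊕b3⊕b5⊕b7 = 1⊕1⊕0⊕1 = 1
s2: b2⊕b3⊕b6⊕b7 = 1⊕1⊕1⊕1 = 0
s4: b4⊕b5⊕b6⊕b7 = 0⊕0⊕1⊕1 = 0
Syndrome (s4...s1) = 001 → position 1.
Overall parity (XOR of all 8 bits, including p0): 0⊕1⊕1⊕1⊕0⊕0⊕1⊕1 = 1
Overall=1, syndrome position=1 → single-bit error at position 1.

single 1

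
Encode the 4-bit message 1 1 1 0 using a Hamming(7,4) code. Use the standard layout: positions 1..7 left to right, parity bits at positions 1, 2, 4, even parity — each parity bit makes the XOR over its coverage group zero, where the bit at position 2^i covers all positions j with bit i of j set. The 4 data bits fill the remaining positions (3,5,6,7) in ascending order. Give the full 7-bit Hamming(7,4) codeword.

Place data bits at non-power-of-two positions: b3=1, b5=1, b6=1, b7=0.
p1 = XOR of data positions {3,5,7} = 1⊕1⊕0 = 0
p2 = XOR of data positions {3,6,7} = 1⊕1⊕0 = 0
p4 = XOR of data positions {5,6,7} = 1⊕1⊕0 = 0
Codeword b1..b7 = 0010110

0010110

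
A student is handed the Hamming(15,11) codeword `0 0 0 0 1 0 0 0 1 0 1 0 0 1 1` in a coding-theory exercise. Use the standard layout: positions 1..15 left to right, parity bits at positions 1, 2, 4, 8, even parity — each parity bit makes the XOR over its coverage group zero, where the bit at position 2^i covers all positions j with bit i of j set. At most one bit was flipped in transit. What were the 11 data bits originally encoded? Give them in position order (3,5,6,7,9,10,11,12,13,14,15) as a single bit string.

01101010011

s1: b1⊕b3⊕b5⊕b7⊕b9⊕b11⊕b13⊕b15 = 0⊕0⊕1⊕0⊕1⊕1⊕0⊕1 = 0
s2: b2⊕b3⊕b6⊕b7⊕b10⊕b11⊕b14⊕b15 = 0⊕0⊕0⊕0⊕0⊕1⊕1⊕1 = 1
s4: b4⊕b5⊕b6⊕b7⊕b12⊕b13⊕b14⊕b15 = 0⊕1⊕0⊕0⊕0⊕0⊕1⊕1 = 1
s8: b8⊕b9⊕b10⊕b11⊕b12⊕b13⊕b14⊕b15 = 0⊕1⊕0⊕1⊕0⊕0⊕1⊕1 = 0
Syndrome (s8...s1) = 0110 → position 6.
Flip bit 6: corrected codeword = 000011001010011
Data bits at positions 3,5,6,7,9,10,11,12,13,14,15: 01101010011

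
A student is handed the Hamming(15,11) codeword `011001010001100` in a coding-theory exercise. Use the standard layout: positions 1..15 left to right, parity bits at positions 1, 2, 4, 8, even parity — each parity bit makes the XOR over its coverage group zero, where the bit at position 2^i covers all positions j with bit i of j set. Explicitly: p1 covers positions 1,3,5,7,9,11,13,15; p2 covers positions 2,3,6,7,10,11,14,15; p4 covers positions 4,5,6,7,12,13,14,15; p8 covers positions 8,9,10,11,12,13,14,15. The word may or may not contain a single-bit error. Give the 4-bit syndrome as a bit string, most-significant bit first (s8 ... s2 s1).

s1: b1⊕b3⊕b5⊕b7⊕b9⊕b11⊕b13⊕b15 = 0⊕1⊕0⊕0⊕0⊕0⊕1⊕0 = 0
s2: b2⊕b3⊕b6⊕b7⊕b10⊕b11⊕b14⊕b15 = 1⊕1⊕1⊕0⊕0⊕0⊕0⊕0 = 1
s4: b4⊕b5⊕b6⊕b7⊕b12⊕b13⊕b14⊕b15 = 0⊕0⊕1⊕0⊕1⊕1⊕0⊕0 = 1
s8: b8⊕b9⊕b10⊕b11⊕b12⊕b13⊕b14⊕b15 = 1⊕0⊕0⊕0⊕1⊕1⊕0⊕0 = 1
Syndrome (s8...s1) = 1110 → position 14.

1110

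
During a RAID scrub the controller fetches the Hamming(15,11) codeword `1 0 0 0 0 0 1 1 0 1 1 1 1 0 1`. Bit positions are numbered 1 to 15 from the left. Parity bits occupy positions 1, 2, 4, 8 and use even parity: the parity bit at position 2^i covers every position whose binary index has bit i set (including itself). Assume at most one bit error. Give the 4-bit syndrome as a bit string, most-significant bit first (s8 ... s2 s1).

s1: b1⊕b3⊕b5⊕b7⊕b9⊕b11⊕b13⊕b15 = 1⊕0⊕0⊕1⊕0⊕1⊕1⊕1 = 1
s2: b2⊕b3⊕b6⊕b7⊕b10⊕b11⊕b14⊕b15 = 0⊕0⊕0⊕1⊕1⊕1⊕0⊕1 = 0
s4: b4⊕b5⊕b6⊕b7⊕b12⊕b13⊕b14⊕b15 = 0⊕0⊕0⊕1⊕1⊕1⊕0⊕1 = 0
s8: b8⊕b9⊕b10⊕b11⊕b12⊕b13⊕b14⊕b15 = 1⊕0⊕1⊕1⊕1⊕1⊕0⊕1 = 0
Syndrome (s8...s1) = 0001 → position 1.

0001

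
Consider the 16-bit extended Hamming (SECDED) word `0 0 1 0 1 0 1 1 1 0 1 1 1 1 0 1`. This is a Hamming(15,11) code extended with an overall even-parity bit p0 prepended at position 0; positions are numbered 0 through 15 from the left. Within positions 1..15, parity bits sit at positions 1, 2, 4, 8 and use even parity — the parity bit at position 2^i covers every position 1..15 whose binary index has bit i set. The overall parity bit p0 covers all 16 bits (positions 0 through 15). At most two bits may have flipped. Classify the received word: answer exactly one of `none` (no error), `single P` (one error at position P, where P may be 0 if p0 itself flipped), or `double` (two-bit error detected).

s1: b1⊕b3⊕b5⊕b7⊕b9⊕b11⊕b13⊕b15 = 0⊕0⊕0⊕1⊕0⊕1⊕1⊕1 = 0
s2: b2⊕b3⊕b6⊕b7⊕b10⊕b11⊕b14⊕b15 = 1⊕0⊕1⊕1⊕1⊕1⊕0⊕1 = 0
s4: b4⊕b5⊕b6⊕b7⊕b12⊕b13⊕b14⊕b15 = 1⊕0⊕1⊕1⊕1⊕1⊕0⊕1 = 0
s8: b8⊕b9⊕b10⊕b11⊕b12⊕b13⊕b14⊕b15 = 1⊕0⊕1⊕1⊕1⊕1⊕0⊕1 = 0
Syndrome (s8...s1) = 0000 → position 0 (no error).
Overall parity (XOR of all 16 bits, including p0): 0⊕0⊕1⊕0⊕1⊕0⊕1⊕1⊕1⊕0⊕1⊕1⊕1⊕1⊕0⊕1 = 0
Overall=0, syndrome position=0 → no error.

none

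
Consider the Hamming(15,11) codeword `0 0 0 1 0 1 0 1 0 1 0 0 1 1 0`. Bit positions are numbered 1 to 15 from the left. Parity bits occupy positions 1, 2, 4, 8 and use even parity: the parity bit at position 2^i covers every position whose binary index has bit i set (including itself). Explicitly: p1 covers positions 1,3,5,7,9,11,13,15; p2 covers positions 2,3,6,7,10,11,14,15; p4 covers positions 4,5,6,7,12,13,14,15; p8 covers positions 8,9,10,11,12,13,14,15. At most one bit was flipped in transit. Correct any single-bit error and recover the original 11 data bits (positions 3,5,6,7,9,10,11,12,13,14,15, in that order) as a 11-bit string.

10100100110

s1: b1⊕b3⊕b5⊕b7⊕b9⊕b11⊕b13⊕b15 = 0⊕0⊕0⊕0⊕0⊕0⊕1⊕0 = 1
s2: b2⊕b3⊕b6⊕b7⊕b10⊕b11⊕b14⊕b15 = 0⊕0⊕1⊕0⊕1⊕0⊕1⊕0 = 1
s4: b4⊕b5⊕b6⊕b7⊕b12⊕b13⊕b14⊕b15 = 1⊕0⊕1⊕0⊕0⊕1⊕1⊕0 = 0
s8: b8⊕b9⊕b10⊕b11⊕b12⊕b13⊕b14⊕b15 = 1⊕0⊕1⊕0⊕0⊕1⊕1⊕0 = 0
Syndrome (s8...s1) = 0011 → position 3.
Flip bit 3: corrected codeword = 001101010100110
Data bits at positions 3,5,6,7,9,10,11,12,13,14,15: 10100100110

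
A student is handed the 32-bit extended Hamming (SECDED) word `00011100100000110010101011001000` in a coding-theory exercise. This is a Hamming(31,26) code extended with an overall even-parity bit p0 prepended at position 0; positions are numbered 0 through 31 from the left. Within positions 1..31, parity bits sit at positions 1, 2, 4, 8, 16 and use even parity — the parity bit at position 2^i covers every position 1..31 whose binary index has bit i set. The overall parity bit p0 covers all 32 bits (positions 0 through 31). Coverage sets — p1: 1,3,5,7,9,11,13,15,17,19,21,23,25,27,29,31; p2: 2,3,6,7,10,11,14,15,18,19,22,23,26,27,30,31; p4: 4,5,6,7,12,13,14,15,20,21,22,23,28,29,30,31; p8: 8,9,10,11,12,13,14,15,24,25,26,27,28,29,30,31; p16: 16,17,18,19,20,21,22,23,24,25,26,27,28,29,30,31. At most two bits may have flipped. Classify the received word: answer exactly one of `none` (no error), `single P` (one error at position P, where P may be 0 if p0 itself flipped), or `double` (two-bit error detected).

s1: b1⊕b3⊕b5⊕b7⊕b9⊕b11⊕b13⊕b15⊕b17⊕b19⊕b21⊕b23⊕b25⊕b27⊕b29⊕b31 = 0⊕1⊕1⊕0⊕0⊕0⊕0⊕1⊕0⊕0⊕0⊕0⊕1⊕0⊕0⊕0 = 0
s2: b2⊕b3⊕b6⊕b7⊕b10⊕b11⊕b14⊕b15⊕b18⊕b19⊕b22⊕b23⊕b26⊕b27⊕b30⊕b31 = 0⊕1⊕0⊕0⊕0⊕0⊕1⊕1⊕1⊕0⊕1⊕0⊕0⊕0⊕0⊕0 = 1
s4: b4⊕b5⊕b6⊕b7⊕b12⊕b13⊕b14⊕b15⊕b20⊕b21⊕b22⊕b23⊕b28⊕b29⊕b30⊕b31 = 1⊕1⊕0⊕0⊕0⊕0⊕1⊕1⊕1⊕0⊕1⊕0⊕1⊕0⊕0⊕0 = 1
s8: b8⊕b9⊕b10⊕b11⊕b12⊕b13⊕b14⊕b15⊕b24⊕b25⊕b26⊕b27⊕b28⊕b29⊕b30⊕b31 = 1⊕0⊕0⊕0⊕0⊕0⊕1⊕1⊕1⊕1⊕0⊕0⊕1⊕0⊕0⊕0 = 0
s16: b16⊕b17⊕b18⊕b19⊕b20⊕b21⊕b22⊕b23⊕b24⊕b25⊕b26⊕b27⊕b28⊕b29⊕b30⊕b31 = 0⊕0⊕1⊕0⊕1⊕0⊕1⊕0⊕1⊕1⊕0⊕0⊕1⊕0⊕0⊕0 = 0
Syndrome (s16...s1) = 00110 → position 6.
Overall parity (XOR of all 32 bits, including p0): 0⊕0⊕0⊕1⊕1⊕1⊕0⊕0⊕1⊕0⊕0⊕0⊕0⊕0⊕1⊕1⊕0⊕0⊕1⊕0⊕1⊕0⊕1⊕0⊕1⊕1⊕0⊕0⊕1⊕0⊕0⊕0 = 0
Overall=0, syndrome position=6 → double-bit error detected (uncorrectable).

double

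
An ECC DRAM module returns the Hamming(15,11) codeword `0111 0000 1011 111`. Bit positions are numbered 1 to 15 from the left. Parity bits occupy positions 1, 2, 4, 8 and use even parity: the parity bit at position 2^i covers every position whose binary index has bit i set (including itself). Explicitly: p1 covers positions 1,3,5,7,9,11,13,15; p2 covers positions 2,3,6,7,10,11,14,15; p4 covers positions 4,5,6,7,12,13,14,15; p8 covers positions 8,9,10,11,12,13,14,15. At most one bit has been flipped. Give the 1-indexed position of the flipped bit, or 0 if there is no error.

7

s1: b1⊕b3⊕b5⊕b7⊕b9⊕b11⊕b13⊕b15 = 0⊕1⊕0⊕0⊕1⊕1⊕1⊕1 = 1
s2: b2⊕b3⊕b6⊕b7⊕b10⊕b11⊕b14⊕b15 = 1⊕1⊕0⊕0⊕0⊕1⊕1⊕1 = 1
s4: b4⊕b5⊕b6⊕b7⊕b12⊕b13⊕b14⊕b15 = 1⊕0⊕0⊕0⊕1⊕1⊕1⊕1 = 1
s8: b8⊕b9⊕b10⊕b11⊕b12⊕b13⊕b14⊕b15 = 0⊕1⊕0⊕1⊕1⊕1⊕1⊕1 = 0
Syndrome (s8...s1) = 0111 → position 7.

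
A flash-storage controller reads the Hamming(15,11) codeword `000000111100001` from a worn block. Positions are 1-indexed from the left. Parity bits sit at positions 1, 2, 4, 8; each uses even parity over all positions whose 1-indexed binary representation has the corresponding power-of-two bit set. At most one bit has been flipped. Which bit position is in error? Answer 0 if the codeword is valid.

3

s1: b1⊕b3⊕b5⊕b7⊕b9⊕b11⊕b13⊕b15 = 0⊕0⊕0⊕1⊕1⊕0⊕0⊕1 = 1
s2: b2⊕b3⊕b6⊕b7⊕b10⊕b11⊕b14⊕b15 = 0⊕0⊕0⊕1⊕1⊕0⊕0⊕1 = 1
s4: b4⊕b5⊕b6⊕b7⊕b12⊕b13⊕b14⊕b15 = 0⊕0⊕0⊕1⊕0⊕0⊕0⊕1 = 0
s8: b8⊕b9⊕b10⊕b11⊕b12⊕b13⊕b14⊕b15 = 1⊕1⊕1⊕0⊕0⊕0⊕0⊕1 = 0
Syndrome (s8...s1) = 0011 → position 3.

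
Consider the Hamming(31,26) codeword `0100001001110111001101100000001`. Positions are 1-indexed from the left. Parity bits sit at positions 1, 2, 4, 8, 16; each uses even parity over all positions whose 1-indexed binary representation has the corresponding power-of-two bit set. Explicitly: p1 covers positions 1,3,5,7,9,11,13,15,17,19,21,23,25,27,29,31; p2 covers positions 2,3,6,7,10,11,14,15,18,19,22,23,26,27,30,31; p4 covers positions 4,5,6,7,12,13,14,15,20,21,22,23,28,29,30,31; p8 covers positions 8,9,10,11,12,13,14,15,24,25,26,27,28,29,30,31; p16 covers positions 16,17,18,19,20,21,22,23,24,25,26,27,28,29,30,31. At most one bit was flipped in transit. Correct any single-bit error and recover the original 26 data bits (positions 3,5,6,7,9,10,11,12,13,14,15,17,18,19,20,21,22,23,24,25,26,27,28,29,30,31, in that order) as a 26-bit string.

s1: b1⊕b3⊕b5⊕b7⊕b9⊕b11⊕b13⊕b15⊕b17⊕b19⊕b21⊕b23⊕b25⊕b27⊕b29⊕b31 = 0⊕0⊕0⊕1⊕0⊕1⊕0⊕1⊕0⊕1⊕0⊕1⊕0⊕0⊕0⊕1 = 0
s2: b2⊕b3⊕b6⊕b7⊕b10⊕b11⊕b14⊕b15⊕b18⊕b19⊕b22⊕b23⊕b26⊕b27⊕b30⊕b31 = 1⊕0⊕0⊕1⊕1⊕1⊕1⊕1⊕0⊕1⊕1⊕1⊕0⊕0⊕0⊕1 = 0
s4: b4⊕b5⊕b6⊕b7⊕b12⊕b13⊕b14⊕b15⊕b20⊕b21⊕b22⊕b23⊕b28⊕b29⊕b30⊕b31 = 0⊕0⊕0⊕1⊕1⊕0⊕1⊕1⊕1⊕0⊕1⊕1⊕0⊕0⊕0⊕1 = 0
s8: b8⊕b9⊕b10⊕b11⊕b12⊕b13⊕b14⊕b15⊕b24⊕b25⊕b26⊕b27⊕b28⊕b29⊕b30⊕b31 = 0⊕0⊕1⊕1⊕1⊕0⊕1⊕1⊕0⊕0⊕0⊕0⊕0⊕0⊕0⊕1 = 0
s16: b16⊕b17⊕b18⊕b19⊕b20⊕b21⊕b22⊕b23⊕b24⊕b25⊕b26⊕b27⊕b28⊕b29⊕b30⊕b31 = 1⊕0⊕0⊕1⊕1⊕0⊕1⊕1⊕0⊕0⊕0⊕0⊕0⊕0⊕0⊕1 = 0
Syndrome (s16...s1) = 00000 → position 0 (no error).
No correction needed.
Data bits at positions 3,5,6,7,9,10,11,12,13,14,15,17,18,19,20,21,22,23,24,25,26,27,28,29,30,31: 00010111011001101100000001

00010111011001101100000001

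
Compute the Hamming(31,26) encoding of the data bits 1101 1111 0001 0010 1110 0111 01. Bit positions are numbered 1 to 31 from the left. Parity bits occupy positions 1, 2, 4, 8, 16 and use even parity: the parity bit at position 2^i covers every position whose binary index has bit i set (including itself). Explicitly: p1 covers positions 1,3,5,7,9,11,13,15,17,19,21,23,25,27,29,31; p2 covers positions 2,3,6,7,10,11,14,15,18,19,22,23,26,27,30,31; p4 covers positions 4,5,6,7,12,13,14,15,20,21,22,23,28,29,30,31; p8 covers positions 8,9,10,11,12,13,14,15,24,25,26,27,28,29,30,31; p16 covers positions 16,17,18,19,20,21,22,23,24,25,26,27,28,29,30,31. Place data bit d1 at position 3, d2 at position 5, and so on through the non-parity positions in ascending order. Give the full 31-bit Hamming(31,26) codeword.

0011101111110001100101110011101

Place data bits at non-power-of-two positions: b3=1, b5=1, b6=0, b7=1, b9=1, b10=1, b11=1, b12=1, b13=0, b14=0, b15=0, b17=1, b18=0, b19=0, b20=1, b21=0, b22=1, b23=1, b24=1, b25=0, b26=0, b27=1, b28=1, b29=1, b30=0, b31=1.
p1 = XOR of data positions {3,5,7,9,11,13,15,17,19,21,23,25,27,29,31} = 1⊕1⊕1⊕1⊕1⊕0⊕0⊕1⊕0⊕0⊕1⊕0⊕1⊕1⊕1 = 0
p2 = XOR of data positions {3,6,7,10,11,14,15,18,19,22,23,26,27,30,31} = 1⊕0⊕1⊕1⊕1⊕0⊕0⊕0⊕0⊕1⊕1⊕0⊕1⊕0⊕1 = 0
p4 = XOR of data positions {5,6,7,12,13,14,15,20,21,22,23,28,29,30,31} = 1⊕0⊕1⊕1⊕0⊕0⊕0⊕1⊕0⊕1⊕1⊕1⊕1⊕0⊕1 = 1
p8 = XOR of data positions {9,10,11,12,13,14,15,24,25,26,27,28,29,30,31} = 1⊕1⊕1⊕1⊕0⊕0⊕0⊕1⊕0⊕0⊕1⊕1⊕1⊕0⊕1 = 1
p16 = XOR of data positions {17,18,19,20,21,22,23,24,25,26,27,28,29,30,31} = 1⊕0⊕0⊕1⊕0⊕1⊕1⊕1⊕0⊕0⊕1⊕1⊕1⊕0⊕1 = 1
Codeword b1..b31 = 0011101111110001100101110011101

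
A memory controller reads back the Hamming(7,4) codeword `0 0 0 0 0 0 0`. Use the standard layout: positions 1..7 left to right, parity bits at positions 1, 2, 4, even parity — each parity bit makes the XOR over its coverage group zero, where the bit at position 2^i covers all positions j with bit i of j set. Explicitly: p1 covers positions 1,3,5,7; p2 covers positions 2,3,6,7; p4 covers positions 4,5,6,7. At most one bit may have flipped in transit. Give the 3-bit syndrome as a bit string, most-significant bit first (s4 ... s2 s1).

s1: b1⊕b3⊕b5⊕b7 = 0⊕0⊕0⊕0 = 0
s2: b2⊕b3⊕b6⊕b7 = 0⊕0⊕0⊕0 = 0
s4: b4⊕b5⊕b6⊕b7 = 0⊕0⊕0⊕0 = 0
Syndrome (s4...s1) = 000 → position 0 (no error).

000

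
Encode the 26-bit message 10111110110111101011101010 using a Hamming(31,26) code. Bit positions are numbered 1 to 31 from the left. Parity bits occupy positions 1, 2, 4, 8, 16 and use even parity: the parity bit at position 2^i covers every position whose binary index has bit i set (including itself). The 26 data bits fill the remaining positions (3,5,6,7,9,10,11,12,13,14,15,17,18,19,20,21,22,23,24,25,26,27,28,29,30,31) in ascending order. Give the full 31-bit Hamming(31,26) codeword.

Place data bits at non-power-of-two positions: b3=1, b5=0, b6=1, b7=1, b9=1, b10=1, b11=1, b12=0, b13=1, b14=1, b15=0, b17=1, b18=1, b19=1, b20=1, b21=0, b22=1, b23=0, b24=1, b25=1, b26=1, b27=0, b28=1, b29=0, b30=1, b31=0.
p1 = XOR of data positions {3,5,7,9,11,13,15,17,19,21,23,25,27,29,31} = 1⊕0⊕1⊕1⊕1⊕1⊕0⊕1⊕1⊕0⊕0⊕1⊕0⊕0⊕0 = 0
p2 = XOR of data positions {3,6,7,10,11,14,15,18,19,22,23,26,27,30,31} = 1⊕1⊕1⊕1⊕1⊕1⊕0⊕1⊕1⊕1⊕0⊕1⊕0⊕1⊕0 = 1
p4 = XOR of data positions {5,6,7,12,13,14,15,20,21,22,23,28,29,30,31} = 0⊕1⊕1⊕0⊕1⊕1⊕0⊕1⊕0⊕1⊕0⊕1⊕0⊕1⊕0 = 0
p8 = XOR of data positions {9,10,11,12,13,14,15,24,25,26,27,28,29,30,31} = 1⊕1⊕1⊕0⊕1⊕1⊕0⊕1⊕1⊕1⊕0⊕1⊕0⊕1⊕0 = 0
p16 = XOR of data positions {17,18,19,20,21,22,23,24,25,26,27,28,29,30,31} = 1⊕1⊕1⊕1⊕0⊕1⊕0⊕1⊕1⊕1⊕0⊕1⊕0⊕1⊕0 = 0
Codeword b1..b31 = 0110011011101100111101011101010

0110011011101100111101011101010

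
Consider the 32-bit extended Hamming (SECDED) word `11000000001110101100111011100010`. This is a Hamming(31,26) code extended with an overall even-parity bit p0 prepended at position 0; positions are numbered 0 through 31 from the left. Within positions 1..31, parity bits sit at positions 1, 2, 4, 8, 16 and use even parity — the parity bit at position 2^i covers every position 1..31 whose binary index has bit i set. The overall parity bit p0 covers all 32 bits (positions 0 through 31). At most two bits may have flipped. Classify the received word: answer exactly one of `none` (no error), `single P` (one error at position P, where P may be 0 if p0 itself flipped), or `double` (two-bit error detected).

single 17

s1: b1⊕b3⊕b5⊕b7⊕b9⊕b11⊕b13⊕b15⊕b17⊕b19⊕b21⊕b23⊕b25⊕b27⊕b29⊕b31 = 1⊕0⊕0⊕0⊕0⊕1⊕0⊕0⊕1⊕0⊕1⊕0⊕1⊕0⊕0⊕0 = 1
s2: b2⊕b3⊕b6⊕b7⊕b10⊕b11⊕b14⊕b15⊕b18⊕b19⊕b22⊕b23⊕b26⊕b27⊕b30⊕b31 = 0⊕0⊕0⊕0⊕1⊕1⊕1⊕0⊕0⊕0⊕1⊕0⊕1⊕0⊕1⊕0 = 0
s4: b4⊕b5⊕b6⊕b7⊕b12⊕b13⊕b14⊕b15⊕b20⊕b21⊕b22⊕b23⊕b28⊕b29⊕b30⊕b31 = 0⊕0⊕0⊕0⊕1⊕0⊕1⊕0⊕1⊕1⊕1⊕0⊕0⊕0⊕1⊕0 = 0
s8: b8⊕b9⊕b10⊕b11⊕b12⊕b13⊕b14⊕b15⊕b24⊕b25⊕b26⊕b27⊕b28⊕b29⊕b30⊕b31 = 0⊕0⊕1⊕1⊕1⊕0⊕1⊕0⊕1⊕1⊕1⊕0⊕0⊕0⊕1⊕0 = 0
s16: b16⊕b17⊕b18⊕b19⊕b20⊕b21⊕b22⊕b23⊕b24⊕b25⊕b26⊕b27⊕b28⊕b29⊕b30⊕b31 = 1⊕1⊕0⊕0⊕1⊕1⊕1⊕0⊕1⊕1⊕1⊕0⊕0⊕0⊕1⊕0 = 1
Syndrome (s16...s1) = 10001 → position 17.
Overall parity (XOR of all 32 bits, including p0): 1⊕1⊕0⊕0⊕0⊕0⊕0⊕0⊕0⊕0⊕1⊕1⊕1⊕0⊕1⊕0⊕1⊕1⊕0⊕0⊕1⊕1⊕1⊕0⊕1⊕1⊕1⊕0⊕0⊕0⊕1⊕0 = 1
Overall=1, syndrome position=17 → single-bit error at position 17.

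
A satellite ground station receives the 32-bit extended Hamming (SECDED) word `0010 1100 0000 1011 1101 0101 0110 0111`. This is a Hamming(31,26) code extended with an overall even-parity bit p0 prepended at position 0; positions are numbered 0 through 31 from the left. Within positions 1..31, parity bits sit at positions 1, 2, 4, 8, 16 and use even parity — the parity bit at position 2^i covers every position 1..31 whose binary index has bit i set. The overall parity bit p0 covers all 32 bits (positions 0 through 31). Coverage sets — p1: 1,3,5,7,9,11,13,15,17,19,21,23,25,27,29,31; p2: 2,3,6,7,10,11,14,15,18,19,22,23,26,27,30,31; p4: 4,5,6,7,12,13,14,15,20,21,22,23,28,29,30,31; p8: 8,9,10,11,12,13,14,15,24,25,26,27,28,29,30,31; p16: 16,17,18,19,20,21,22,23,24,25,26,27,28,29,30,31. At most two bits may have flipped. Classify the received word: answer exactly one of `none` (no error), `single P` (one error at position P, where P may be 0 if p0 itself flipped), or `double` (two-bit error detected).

s1: b1⊕b3⊕b5⊕b7⊕b9⊕b11⊕b13⊕b15⊕b17⊕b19⊕b21⊕b23⊕b25⊕b27⊕b29⊕b31 = 0⊕0⊕1⊕0⊕0⊕0⊕0⊕1⊕1⊕1⊕1⊕1⊕1⊕0⊕1⊕1 = 1
s2: b2⊕b3⊕b6⊕b7⊕b10⊕b11⊕b14⊕b15⊕b18⊕b19⊕b22⊕b23⊕b26⊕b27⊕b30⊕b31 = 1⊕0⊕0⊕0⊕0⊕0⊕1⊕1⊕0⊕1⊕0⊕1⊕1⊕0⊕1⊕1 = 0
s4: b4⊕b5⊕b6⊕b7⊕b12⊕b13⊕b14⊕b15⊕b20⊕b21⊕b22⊕b23⊕b28⊕b29⊕b30⊕b31 = 1⊕1⊕0⊕0⊕1⊕0⊕1⊕1⊕0⊕1⊕0⊕1⊕0⊕1⊕1⊕1 = 0
s8: b8⊕b9⊕b10⊕b11⊕b12⊕b13⊕b14⊕b15⊕b24⊕b25⊕b26⊕b27⊕b28⊕b29⊕b30⊕b31 = 0⊕0⊕0⊕0⊕1⊕0⊕1⊕1⊕0⊕1⊕1⊕0⊕0⊕1⊕1⊕1 = 0
s16: b16⊕b17⊕b18⊕b19⊕b20⊕b21⊕b22⊕b23⊕b24⊕b25⊕b26⊕b27⊕b28⊕b29⊕b30⊕b31 = 1⊕1⊕0⊕1⊕0⊕1⊕0⊕1⊕0⊕1⊕1⊕0⊕0⊕1⊕1⊕1 = 0
Syndrome (s16...s1) = 00001 → position 1.
Overall parity (XOR of all 32 bits, including p0): 0⊕0⊕1⊕0⊕1⊕1⊕0⊕0⊕0⊕0⊕0⊕0⊕1⊕0⊕1⊕1⊕1⊕1⊕0⊕1⊕0⊕1⊕0⊕1⊕0⊕1⊕1⊕0⊕0⊕1⊕1⊕1 = 0
Overall=0, syndrome position=1 → double-bit error detected (uncorrectable).

double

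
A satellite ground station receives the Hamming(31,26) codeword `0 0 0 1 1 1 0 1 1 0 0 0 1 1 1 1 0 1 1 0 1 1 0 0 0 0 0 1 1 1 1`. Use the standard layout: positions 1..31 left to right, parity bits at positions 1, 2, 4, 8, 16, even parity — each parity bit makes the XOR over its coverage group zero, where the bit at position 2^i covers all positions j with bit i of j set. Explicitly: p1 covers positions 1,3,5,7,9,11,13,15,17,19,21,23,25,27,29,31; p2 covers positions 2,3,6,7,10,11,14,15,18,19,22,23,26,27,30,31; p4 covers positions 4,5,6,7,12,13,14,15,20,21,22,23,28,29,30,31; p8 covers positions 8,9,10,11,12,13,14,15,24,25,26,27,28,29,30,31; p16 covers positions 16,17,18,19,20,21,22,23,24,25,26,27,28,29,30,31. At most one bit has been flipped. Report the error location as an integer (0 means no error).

24

s1: b1⊕b3⊕b5⊕b7⊕b9⊕b11⊕b13⊕b15⊕b17⊕b19⊕b21⊕b23⊕b25⊕b27⊕b29⊕b31 = 0⊕0⊕1⊕0⊕1⊕0⊕1⊕1⊕0⊕1⊕1⊕0⊕0⊕0⊕1⊕1 = 0
s2: b2⊕b3⊕b6⊕b7⊕b10⊕b11⊕b14⊕b15⊕b18⊕b19⊕b22⊕b23⊕b26⊕b27⊕b30⊕b31 = 0⊕0⊕1⊕0⊕0⊕0⊕1⊕1⊕1⊕1⊕1⊕0⊕0⊕0⊕1⊕1 = 0
s4: b4⊕b5⊕b6⊕b7⊕b12⊕b13⊕b14⊕b15⊕b20⊕b21⊕b22⊕b23⊕b28⊕b29⊕b30⊕b31 = 1⊕1⊕1⊕0⊕0⊕1⊕1⊕1⊕0⊕1⊕1⊕0⊕1⊕1⊕1⊕1 = 0
s8: b8⊕b9⊕b10⊕b11⊕b12⊕b13⊕b14⊕b15⊕b24⊕b25⊕b26⊕b27⊕b28⊕b29⊕b30⊕b31 = 1⊕1⊕0⊕0⊕0⊕1⊕1⊕1⊕0⊕0⊕0⊕0⊕1⊕1⊕1⊕1 = 1
s16: b16⊕b17⊕b18⊕b19⊕b20⊕b21⊕b22⊕b23⊕b24⊕b25⊕b26⊕b27⊕b28⊕b29⊕b30⊕b31 = 1⊕0⊕1⊕1⊕0⊕1⊕1⊕0⊕0⊕0⊕0⊕0⊕1⊕1⊕1⊕1 = 1
Syndrome (s16...s1) = 11000 → position 24.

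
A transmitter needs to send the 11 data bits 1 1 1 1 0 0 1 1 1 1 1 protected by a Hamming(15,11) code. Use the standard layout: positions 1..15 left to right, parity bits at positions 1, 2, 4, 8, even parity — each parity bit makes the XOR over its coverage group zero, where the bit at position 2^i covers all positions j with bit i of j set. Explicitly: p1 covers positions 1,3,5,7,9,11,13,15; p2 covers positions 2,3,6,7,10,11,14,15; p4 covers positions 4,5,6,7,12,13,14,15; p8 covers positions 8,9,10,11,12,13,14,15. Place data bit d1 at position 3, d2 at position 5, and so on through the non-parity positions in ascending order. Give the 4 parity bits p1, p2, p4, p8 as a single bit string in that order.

Place data bits at non-power-of-two positions: b3=1, b5=1, b6=1, b7=1, b9=0, b10=0, b11=1, b12=1, b13=1, b14=1, b15=1.
p1 = XOR of data positions {3,5,7,9,11,13,15} = 1⊕1⊕1⊕0⊕1⊕1⊕1 = 0
p2 = XOR of data positions {3,6,7,10,11,14,15} = 1⊕1⊕1⊕0⊕1⊕1⊕1 = 0
p4 = XOR of data positions {5,6,7,12,13,14,15} = 1⊕1⊕1⊕1⊕1⊕1⊕1 = 1
p8 = XOR of data positions {9,10,11,12,13,14,15} = 0⊕0⊕1⊕1⊕1⊕1⊕1 = 1
Parity bits p1,p2,p4,p8 = 0011

0011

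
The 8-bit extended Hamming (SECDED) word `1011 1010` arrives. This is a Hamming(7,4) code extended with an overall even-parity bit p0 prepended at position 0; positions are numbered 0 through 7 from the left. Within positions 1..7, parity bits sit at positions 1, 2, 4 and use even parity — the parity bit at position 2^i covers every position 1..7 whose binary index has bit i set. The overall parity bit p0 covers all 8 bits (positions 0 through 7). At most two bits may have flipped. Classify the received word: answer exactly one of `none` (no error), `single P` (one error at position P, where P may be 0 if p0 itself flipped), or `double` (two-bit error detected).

s1: b1⊕b3⊕b5⊕b7 = 0⊕1⊕0⊕0 = 1
s2: b2⊕b3⊕b6⊕b7 = 1⊕1⊕1⊕0 = 1
s4: b4⊕b5⊕b6⊕b7 = 1⊕0⊕1⊕0 = 0
Syndrome (s4...s1) = 011 → position 3.
Overall parity (XOR of all 8 bits, including p0): 1⊕0⊕1⊕1⊕1⊕0⊕1⊕0 = 1
Overall=1, syndrome position=3 → single-bit error at position 3.

single 3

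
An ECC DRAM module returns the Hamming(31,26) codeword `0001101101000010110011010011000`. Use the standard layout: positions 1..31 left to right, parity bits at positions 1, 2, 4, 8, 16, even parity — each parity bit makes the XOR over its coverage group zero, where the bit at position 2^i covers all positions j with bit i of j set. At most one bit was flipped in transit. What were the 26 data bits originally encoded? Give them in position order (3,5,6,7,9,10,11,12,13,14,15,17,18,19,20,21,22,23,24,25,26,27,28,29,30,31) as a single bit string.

s1: b1⊕b3⊕b5⊕b7⊕b9⊕b11⊕b13⊕b15⊕b17⊕b19⊕b21⊕b23⊕b25⊕b27⊕b29⊕b31 = 0⊕0⊕1⊕1⊕0⊕0⊕0⊕1⊕1⊕0⊕1⊕0⊕0⊕1⊕0⊕0 = 0
s2: b2⊕b3⊕b6⊕b7⊕b10⊕b11⊕b14⊕b15⊕b18⊕b19⊕b22⊕b23⊕b26⊕b27⊕b30⊕b31 = 0⊕0⊕0⊕1⊕1⊕0⊕0⊕1⊕1⊕0⊕1⊕0⊕0⊕1⊕0⊕0 = 0
s4: b4⊕b5⊕b6⊕b7⊕b12⊕b13⊕b14⊕b15⊕b20⊕b21⊕b22⊕b23⊕b28⊕b29⊕b30⊕b31 = 1⊕1⊕0⊕1⊕0⊕0⊕0⊕1⊕0⊕1⊕1⊕0⊕1⊕0⊕0⊕0 = 1
s8: b8⊕b9⊕b10⊕b11⊕b12⊕b13⊕b14⊕b15⊕b24⊕b25⊕b26⊕b27⊕b28⊕b29⊕b30⊕b31 = 1⊕0⊕1⊕0⊕0⊕0⊕0⊕1⊕1⊕0⊕0⊕1⊕1⊕0⊕0⊕0 = 0
s16: b16⊕b17⊕b18⊕b19⊕b20⊕b21⊕b22⊕b23⊕b24⊕b25⊕b26⊕b27⊕b28⊕b29⊕b30⊕b31 = 0⊕1⊕1⊕0⊕0⊕1⊕1⊕0⊕1⊕0⊕0⊕1⊕1⊕0⊕0⊕0 = 1
Syndrome (s16...s1) = 10100 → position 20.
Flip bit 20: corrected codeword = 0001101101000010110111010011000
Data bits at positions 3,5,6,7,9,10,11,12,13,14,15,17,18,19,20,21,22,23,24,25,26,27,28,29,30,31: 01010100001110111010011000

01010100001110111010011000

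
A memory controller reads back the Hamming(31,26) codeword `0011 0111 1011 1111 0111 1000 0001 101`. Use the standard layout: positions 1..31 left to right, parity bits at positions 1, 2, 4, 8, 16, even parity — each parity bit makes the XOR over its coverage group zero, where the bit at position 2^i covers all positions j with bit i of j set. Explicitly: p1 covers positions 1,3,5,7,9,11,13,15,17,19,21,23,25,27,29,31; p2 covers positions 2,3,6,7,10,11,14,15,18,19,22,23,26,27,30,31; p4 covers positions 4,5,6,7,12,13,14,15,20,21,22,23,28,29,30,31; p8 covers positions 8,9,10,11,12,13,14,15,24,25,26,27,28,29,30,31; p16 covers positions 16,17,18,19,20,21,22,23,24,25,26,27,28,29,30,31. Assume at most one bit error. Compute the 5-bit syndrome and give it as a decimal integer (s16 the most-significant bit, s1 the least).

2

s1: b1⊕b3⊕b5⊕b7⊕b9⊕b11⊕b13⊕b15⊕b17⊕b19⊕b21⊕b23⊕b25⊕b27⊕b29⊕b31 = 0⊕1⊕0⊕1⊕1⊕1⊕1⊕1⊕0⊕1⊕1⊕0⊕0⊕0⊕1⊕1 = 0
s2: b2⊕b3⊕b6⊕b7⊕b10⊕b11⊕b14⊕b15⊕b18⊕b19⊕b22⊕b23⊕b26⊕b27⊕b30⊕b31 = 0⊕1⊕1⊕1⊕0⊕1⊕1⊕1⊕1⊕1⊕0⊕0⊕0⊕0⊕0⊕1 = 1
s4: b4⊕b5⊕b6⊕b7⊕b12⊕b13⊕b14⊕b15⊕b20⊕b21⊕b22⊕b23⊕b28⊕b29⊕b30⊕b31 = 1⊕0⊕1⊕1⊕1⊕1⊕1⊕1⊕1⊕1⊕0⊕0⊕1⊕1⊕0⊕1 = 0
s8: b8⊕b9⊕b10⊕b11⊕b12⊕b13⊕b14⊕b15⊕b24⊕b25⊕b26⊕b27⊕b28⊕b29⊕b30⊕b31 = 1⊕1⊕0⊕1⊕1⊕1⊕1⊕1⊕0⊕0⊕0⊕0⊕1⊕1⊕0⊕1 = 0
s16: b16⊕b17⊕b18⊕b19⊕b20⊕b21⊕b22⊕b23⊕b24⊕b25⊕b26⊕b27⊕b28⊕b29⊕b30⊕b31 = 1⊕0⊕1⊕1⊕1⊕1⊕0⊕0⊕0⊕0⊕0⊕0⊕1⊕1⊕0⊕1 = 0
Syndrome (s16...s1) = 00010 → position 2.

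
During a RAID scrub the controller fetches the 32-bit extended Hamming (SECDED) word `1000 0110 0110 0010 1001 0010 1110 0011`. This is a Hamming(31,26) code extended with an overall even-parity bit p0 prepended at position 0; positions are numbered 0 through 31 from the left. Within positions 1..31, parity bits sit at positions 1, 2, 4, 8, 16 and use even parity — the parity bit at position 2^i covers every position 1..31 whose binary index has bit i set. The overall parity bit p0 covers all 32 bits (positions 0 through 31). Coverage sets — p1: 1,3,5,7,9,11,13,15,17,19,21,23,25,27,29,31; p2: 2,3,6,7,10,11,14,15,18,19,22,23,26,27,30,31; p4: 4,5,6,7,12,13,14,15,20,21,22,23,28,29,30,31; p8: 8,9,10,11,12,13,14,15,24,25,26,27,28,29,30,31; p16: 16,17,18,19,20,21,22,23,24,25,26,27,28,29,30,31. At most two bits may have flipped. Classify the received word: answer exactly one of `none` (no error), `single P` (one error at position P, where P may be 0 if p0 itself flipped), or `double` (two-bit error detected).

s1: b1⊕b3⊕b5⊕b7⊕b9⊕b11⊕b13⊕b15⊕b17⊕b19⊕b21⊕b23⊕b25⊕b27⊕b29⊕b31 = 0⊕0⊕1⊕0⊕1⊕0⊕0⊕0⊕0⊕1⊕0⊕0⊕1⊕0⊕0⊕1 = 1
s2: b2⊕b3⊕b6⊕b7⊕b10⊕b11⊕b14⊕b15⊕b18⊕b19⊕b22⊕b23⊕b26⊕b27⊕b30⊕b31 = 0⊕0⊕1⊕0⊕1⊕0⊕1⊕0⊕0⊕1⊕1⊕0⊕1⊕0⊕1⊕1 = 0
s4: b4⊕b5⊕b6⊕b7⊕b12⊕b13⊕b14⊕b15⊕b20⊕b21⊕b22⊕b23⊕b28⊕b29⊕b30⊕b31 = 0⊕1⊕1⊕0⊕0⊕0⊕1⊕0⊕0⊕0⊕1⊕0⊕0⊕0⊕1⊕1 = 0
s8: b8⊕b9⊕b10⊕b11⊕b12⊕b13⊕b14⊕b15⊕b24⊕b25⊕b26⊕b27⊕b28⊕b29⊕b30⊕b31 = 0⊕1⊕1⊕0⊕0⊕0⊕1⊕0⊕1⊕1⊕1⊕0⊕0⊕0⊕1⊕1 = 0
s16: b16⊕b17⊕b18⊕b19⊕b20⊕b21⊕b22⊕b23⊕b24⊕b25⊕b26⊕b27⊕b28⊕b29⊕b30⊕b31 = 1⊕0⊕0⊕1⊕0⊕0⊕1⊕0⊕1⊕1⊕1⊕0⊕0⊕0⊕1⊕1 = 0
Syndrome (s16...s1) = 00001 → position 1.
Overall parity (XOR of all 32 bits, including p0): 1⊕0⊕0⊕0⊕0⊕1⊕1⊕0⊕0⊕1⊕1⊕0⊕0⊕0⊕1⊕0⊕1⊕0⊕0⊕1⊕0⊕0⊕1⊕0⊕1⊕1⊕1⊕0⊕0⊕0⊕1⊕1 = 0
Overall=0, syndrome position=1 → double-bit error detected (uncorrectable).

double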